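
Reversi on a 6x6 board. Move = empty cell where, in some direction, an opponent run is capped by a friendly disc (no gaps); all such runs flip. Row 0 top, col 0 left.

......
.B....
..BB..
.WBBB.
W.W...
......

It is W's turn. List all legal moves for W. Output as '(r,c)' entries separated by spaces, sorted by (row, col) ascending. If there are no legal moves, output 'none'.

Answer: (1,2) (1,3) (2,4) (3,5)

Derivation:
(0,0): no bracket -> illegal
(0,1): no bracket -> illegal
(0,2): no bracket -> illegal
(1,0): no bracket -> illegal
(1,2): flips 2 -> legal
(1,3): flips 1 -> legal
(1,4): no bracket -> illegal
(2,0): no bracket -> illegal
(2,1): no bracket -> illegal
(2,4): flips 1 -> legal
(2,5): no bracket -> illegal
(3,5): flips 3 -> legal
(4,1): no bracket -> illegal
(4,3): no bracket -> illegal
(4,4): no bracket -> illegal
(4,5): no bracket -> illegal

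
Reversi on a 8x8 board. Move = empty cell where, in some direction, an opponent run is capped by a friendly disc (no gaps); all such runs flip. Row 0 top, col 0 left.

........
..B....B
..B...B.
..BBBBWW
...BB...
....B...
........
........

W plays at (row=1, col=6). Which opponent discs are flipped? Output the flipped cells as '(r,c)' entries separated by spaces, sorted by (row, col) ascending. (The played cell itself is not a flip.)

Dir NW: first cell '.' (not opp) -> no flip
Dir N: first cell '.' (not opp) -> no flip
Dir NE: first cell '.' (not opp) -> no flip
Dir W: first cell '.' (not opp) -> no flip
Dir E: opp run (1,7), next=edge -> no flip
Dir SW: first cell '.' (not opp) -> no flip
Dir S: opp run (2,6) capped by W -> flip
Dir SE: first cell '.' (not opp) -> no flip

Answer: (2,6)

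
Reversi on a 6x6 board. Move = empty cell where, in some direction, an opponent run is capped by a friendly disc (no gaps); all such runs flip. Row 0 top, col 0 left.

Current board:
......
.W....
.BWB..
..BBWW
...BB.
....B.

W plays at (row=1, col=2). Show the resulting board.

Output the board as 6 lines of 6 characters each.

Place W at (1,2); scan 8 dirs for brackets.
Dir NW: first cell '.' (not opp) -> no flip
Dir N: first cell '.' (not opp) -> no flip
Dir NE: first cell '.' (not opp) -> no flip
Dir W: first cell 'W' (not opp) -> no flip
Dir E: first cell '.' (not opp) -> no flip
Dir SW: opp run (2,1), next='.' -> no flip
Dir S: first cell 'W' (not opp) -> no flip
Dir SE: opp run (2,3) capped by W -> flip
All flips: (2,3)

Answer: ......
.WW...
.BWW..
..BBWW
...BB.
....B.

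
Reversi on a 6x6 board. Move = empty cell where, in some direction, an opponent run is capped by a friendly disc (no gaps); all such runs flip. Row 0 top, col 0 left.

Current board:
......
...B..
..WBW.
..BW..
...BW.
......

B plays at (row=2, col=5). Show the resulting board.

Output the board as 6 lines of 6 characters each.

Answer: ......
...B..
..WBBB
..BW..
...BW.
......

Derivation:
Place B at (2,5); scan 8 dirs for brackets.
Dir NW: first cell '.' (not opp) -> no flip
Dir N: first cell '.' (not opp) -> no flip
Dir NE: edge -> no flip
Dir W: opp run (2,4) capped by B -> flip
Dir E: edge -> no flip
Dir SW: first cell '.' (not opp) -> no flip
Dir S: first cell '.' (not opp) -> no flip
Dir SE: edge -> no flip
All flips: (2,4)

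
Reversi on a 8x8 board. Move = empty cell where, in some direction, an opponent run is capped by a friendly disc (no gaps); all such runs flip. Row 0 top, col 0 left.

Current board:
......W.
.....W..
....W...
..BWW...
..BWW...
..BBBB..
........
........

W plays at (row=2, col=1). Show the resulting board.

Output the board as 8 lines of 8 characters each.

Answer: ......W.
.....W..
.W..W...
..WWW...
..BWW...
..BBBB..
........
........

Derivation:
Place W at (2,1); scan 8 dirs for brackets.
Dir NW: first cell '.' (not opp) -> no flip
Dir N: first cell '.' (not opp) -> no flip
Dir NE: first cell '.' (not opp) -> no flip
Dir W: first cell '.' (not opp) -> no flip
Dir E: first cell '.' (not opp) -> no flip
Dir SW: first cell '.' (not opp) -> no flip
Dir S: first cell '.' (not opp) -> no flip
Dir SE: opp run (3,2) capped by W -> flip
All flips: (3,2)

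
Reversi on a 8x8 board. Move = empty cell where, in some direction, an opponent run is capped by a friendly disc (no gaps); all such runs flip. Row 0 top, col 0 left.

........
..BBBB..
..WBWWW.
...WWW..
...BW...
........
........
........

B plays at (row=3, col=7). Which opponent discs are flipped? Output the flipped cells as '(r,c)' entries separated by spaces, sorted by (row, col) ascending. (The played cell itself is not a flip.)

Dir NW: opp run (2,6) capped by B -> flip
Dir N: first cell '.' (not opp) -> no flip
Dir NE: edge -> no flip
Dir W: first cell '.' (not opp) -> no flip
Dir E: edge -> no flip
Dir SW: first cell '.' (not opp) -> no flip
Dir S: first cell '.' (not opp) -> no flip
Dir SE: edge -> no flip

Answer: (2,6)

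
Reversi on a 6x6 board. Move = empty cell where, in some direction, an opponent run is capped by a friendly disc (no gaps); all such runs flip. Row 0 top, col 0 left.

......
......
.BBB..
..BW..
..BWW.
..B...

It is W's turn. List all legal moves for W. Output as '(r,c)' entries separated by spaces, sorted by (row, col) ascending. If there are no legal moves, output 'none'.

(1,0): flips 2 -> legal
(1,1): flips 1 -> legal
(1,2): no bracket -> illegal
(1,3): flips 1 -> legal
(1,4): no bracket -> illegal
(2,0): no bracket -> illegal
(2,4): no bracket -> illegal
(3,0): no bracket -> illegal
(3,1): flips 1 -> legal
(3,4): no bracket -> illegal
(4,1): flips 1 -> legal
(5,1): flips 1 -> legal
(5,3): no bracket -> illegal

Answer: (1,0) (1,1) (1,3) (3,1) (4,1) (5,1)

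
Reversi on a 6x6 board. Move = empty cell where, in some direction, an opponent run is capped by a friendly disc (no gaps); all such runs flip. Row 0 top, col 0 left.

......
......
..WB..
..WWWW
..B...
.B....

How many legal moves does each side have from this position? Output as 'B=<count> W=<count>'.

Answer: B=6 W=5

Derivation:
-- B to move --
(1,1): no bracket -> illegal
(1,2): flips 2 -> legal
(1,3): no bracket -> illegal
(2,1): flips 1 -> legal
(2,4): flips 1 -> legal
(2,5): no bracket -> illegal
(3,1): no bracket -> illegal
(4,1): flips 1 -> legal
(4,3): flips 1 -> legal
(4,4): no bracket -> illegal
(4,5): flips 1 -> legal
B mobility = 6
-- W to move --
(1,2): flips 1 -> legal
(1,3): flips 1 -> legal
(1,4): flips 1 -> legal
(2,4): flips 1 -> legal
(3,1): no bracket -> illegal
(4,0): no bracket -> illegal
(4,1): no bracket -> illegal
(4,3): no bracket -> illegal
(5,0): no bracket -> illegal
(5,2): flips 1 -> legal
(5,3): no bracket -> illegal
W mobility = 5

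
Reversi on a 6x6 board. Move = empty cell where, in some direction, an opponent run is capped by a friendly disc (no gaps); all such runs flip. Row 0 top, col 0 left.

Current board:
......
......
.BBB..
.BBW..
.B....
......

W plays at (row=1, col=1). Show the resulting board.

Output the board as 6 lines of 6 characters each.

Answer: ......
.W....
.BWB..
.BBW..
.B....
......

Derivation:
Place W at (1,1); scan 8 dirs for brackets.
Dir NW: first cell '.' (not opp) -> no flip
Dir N: first cell '.' (not opp) -> no flip
Dir NE: first cell '.' (not opp) -> no flip
Dir W: first cell '.' (not opp) -> no flip
Dir E: first cell '.' (not opp) -> no flip
Dir SW: first cell '.' (not opp) -> no flip
Dir S: opp run (2,1) (3,1) (4,1), next='.' -> no flip
Dir SE: opp run (2,2) capped by W -> flip
All flips: (2,2)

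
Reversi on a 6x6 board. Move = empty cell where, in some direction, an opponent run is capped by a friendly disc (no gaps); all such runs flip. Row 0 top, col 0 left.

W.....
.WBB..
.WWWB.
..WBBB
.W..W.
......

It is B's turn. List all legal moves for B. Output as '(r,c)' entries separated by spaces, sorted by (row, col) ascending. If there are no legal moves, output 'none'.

Answer: (1,0) (2,0) (3,0) (3,1) (4,2) (5,3) (5,4) (5,5)

Derivation:
(0,1): no bracket -> illegal
(0,2): no bracket -> illegal
(1,0): flips 1 -> legal
(1,4): no bracket -> illegal
(2,0): flips 3 -> legal
(3,0): flips 1 -> legal
(3,1): flips 2 -> legal
(4,0): no bracket -> illegal
(4,2): flips 2 -> legal
(4,3): no bracket -> illegal
(4,5): no bracket -> illegal
(5,0): no bracket -> illegal
(5,1): no bracket -> illegal
(5,2): no bracket -> illegal
(5,3): flips 1 -> legal
(5,4): flips 1 -> legal
(5,5): flips 1 -> legal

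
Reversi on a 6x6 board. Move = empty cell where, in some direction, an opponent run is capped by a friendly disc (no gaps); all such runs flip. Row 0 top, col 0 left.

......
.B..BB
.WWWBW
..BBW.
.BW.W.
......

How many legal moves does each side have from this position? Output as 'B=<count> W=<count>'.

Answer: B=11 W=9

Derivation:
-- B to move --
(1,0): flips 1 -> legal
(1,2): flips 1 -> legal
(1,3): flips 1 -> legal
(2,0): flips 3 -> legal
(3,0): no bracket -> illegal
(3,1): flips 1 -> legal
(3,5): flips 2 -> legal
(4,3): flips 1 -> legal
(4,5): no bracket -> illegal
(5,1): flips 1 -> legal
(5,2): flips 1 -> legal
(5,3): no bracket -> illegal
(5,4): flips 2 -> legal
(5,5): flips 1 -> legal
B mobility = 11
-- W to move --
(0,0): flips 1 -> legal
(0,1): flips 1 -> legal
(0,2): no bracket -> illegal
(0,3): flips 1 -> legal
(0,4): flips 2 -> legal
(0,5): flips 2 -> legal
(1,0): no bracket -> illegal
(1,2): no bracket -> illegal
(1,3): no bracket -> illegal
(2,0): no bracket -> illegal
(3,0): no bracket -> illegal
(3,1): flips 2 -> legal
(3,5): no bracket -> illegal
(4,0): flips 1 -> legal
(4,3): flips 2 -> legal
(5,0): flips 2 -> legal
(5,1): no bracket -> illegal
(5,2): no bracket -> illegal
W mobility = 9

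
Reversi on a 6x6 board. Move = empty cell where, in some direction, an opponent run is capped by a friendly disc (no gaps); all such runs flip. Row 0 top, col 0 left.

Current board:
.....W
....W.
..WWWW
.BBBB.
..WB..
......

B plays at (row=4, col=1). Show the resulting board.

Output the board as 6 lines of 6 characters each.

Answer: .....W
....W.
..WWWW
.BBBB.
.BBB..
......

Derivation:
Place B at (4,1); scan 8 dirs for brackets.
Dir NW: first cell '.' (not opp) -> no flip
Dir N: first cell 'B' (not opp) -> no flip
Dir NE: first cell 'B' (not opp) -> no flip
Dir W: first cell '.' (not opp) -> no flip
Dir E: opp run (4,2) capped by B -> flip
Dir SW: first cell '.' (not opp) -> no flip
Dir S: first cell '.' (not opp) -> no flip
Dir SE: first cell '.' (not opp) -> no flip
All flips: (4,2)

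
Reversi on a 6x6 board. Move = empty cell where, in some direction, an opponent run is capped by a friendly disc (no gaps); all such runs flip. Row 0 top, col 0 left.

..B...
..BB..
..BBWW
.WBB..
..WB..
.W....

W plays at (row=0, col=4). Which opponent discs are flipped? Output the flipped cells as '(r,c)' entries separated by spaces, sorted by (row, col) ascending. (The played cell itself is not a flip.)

Answer: (1,3) (2,2)

Derivation:
Dir NW: edge -> no flip
Dir N: edge -> no flip
Dir NE: edge -> no flip
Dir W: first cell '.' (not opp) -> no flip
Dir E: first cell '.' (not opp) -> no flip
Dir SW: opp run (1,3) (2,2) capped by W -> flip
Dir S: first cell '.' (not opp) -> no flip
Dir SE: first cell '.' (not opp) -> no flip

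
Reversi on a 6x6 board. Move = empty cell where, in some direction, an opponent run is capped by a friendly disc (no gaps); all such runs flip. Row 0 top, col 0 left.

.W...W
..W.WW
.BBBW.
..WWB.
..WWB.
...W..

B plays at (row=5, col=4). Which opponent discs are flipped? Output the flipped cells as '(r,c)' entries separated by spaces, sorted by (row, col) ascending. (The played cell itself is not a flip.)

Answer: (3,2) (4,3)

Derivation:
Dir NW: opp run (4,3) (3,2) capped by B -> flip
Dir N: first cell 'B' (not opp) -> no flip
Dir NE: first cell '.' (not opp) -> no flip
Dir W: opp run (5,3), next='.' -> no flip
Dir E: first cell '.' (not opp) -> no flip
Dir SW: edge -> no flip
Dir S: edge -> no flip
Dir SE: edge -> no flip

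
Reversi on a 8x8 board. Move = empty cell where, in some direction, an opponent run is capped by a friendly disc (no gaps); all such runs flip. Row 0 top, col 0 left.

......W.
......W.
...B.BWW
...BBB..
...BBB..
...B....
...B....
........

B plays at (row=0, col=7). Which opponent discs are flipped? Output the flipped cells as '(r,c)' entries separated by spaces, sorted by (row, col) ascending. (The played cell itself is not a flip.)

Answer: (1,6)

Derivation:
Dir NW: edge -> no flip
Dir N: edge -> no flip
Dir NE: edge -> no flip
Dir W: opp run (0,6), next='.' -> no flip
Dir E: edge -> no flip
Dir SW: opp run (1,6) capped by B -> flip
Dir S: first cell '.' (not opp) -> no flip
Dir SE: edge -> no flip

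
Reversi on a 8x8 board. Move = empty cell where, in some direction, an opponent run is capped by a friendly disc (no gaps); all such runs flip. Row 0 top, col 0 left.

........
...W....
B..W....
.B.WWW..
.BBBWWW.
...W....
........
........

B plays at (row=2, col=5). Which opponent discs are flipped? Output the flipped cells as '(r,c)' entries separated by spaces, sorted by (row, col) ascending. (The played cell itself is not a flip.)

Answer: (3,4)

Derivation:
Dir NW: first cell '.' (not opp) -> no flip
Dir N: first cell '.' (not opp) -> no flip
Dir NE: first cell '.' (not opp) -> no flip
Dir W: first cell '.' (not opp) -> no flip
Dir E: first cell '.' (not opp) -> no flip
Dir SW: opp run (3,4) capped by B -> flip
Dir S: opp run (3,5) (4,5), next='.' -> no flip
Dir SE: first cell '.' (not opp) -> no flip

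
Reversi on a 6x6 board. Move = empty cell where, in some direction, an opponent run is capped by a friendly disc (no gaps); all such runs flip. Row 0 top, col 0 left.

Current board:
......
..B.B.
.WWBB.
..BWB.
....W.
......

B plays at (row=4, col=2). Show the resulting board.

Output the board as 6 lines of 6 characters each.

Place B at (4,2); scan 8 dirs for brackets.
Dir NW: first cell '.' (not opp) -> no flip
Dir N: first cell 'B' (not opp) -> no flip
Dir NE: opp run (3,3) capped by B -> flip
Dir W: first cell '.' (not opp) -> no flip
Dir E: first cell '.' (not opp) -> no flip
Dir SW: first cell '.' (not opp) -> no flip
Dir S: first cell '.' (not opp) -> no flip
Dir SE: first cell '.' (not opp) -> no flip
All flips: (3,3)

Answer: ......
..B.B.
.WWBB.
..BBB.
..B.W.
......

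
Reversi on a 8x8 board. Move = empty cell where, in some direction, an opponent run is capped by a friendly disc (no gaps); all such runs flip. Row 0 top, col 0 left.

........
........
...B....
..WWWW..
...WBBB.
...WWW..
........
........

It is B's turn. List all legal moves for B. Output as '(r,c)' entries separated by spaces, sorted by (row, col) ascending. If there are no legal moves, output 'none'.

(2,1): no bracket -> illegal
(2,2): flips 1 -> legal
(2,4): flips 2 -> legal
(2,5): flips 1 -> legal
(2,6): flips 1 -> legal
(3,1): no bracket -> illegal
(3,6): no bracket -> illegal
(4,1): flips 1 -> legal
(4,2): flips 1 -> legal
(5,2): no bracket -> illegal
(5,6): no bracket -> illegal
(6,2): flips 1 -> legal
(6,3): flips 4 -> legal
(6,4): flips 2 -> legal
(6,5): flips 1 -> legal
(6,6): flips 1 -> legal

Answer: (2,2) (2,4) (2,5) (2,6) (4,1) (4,2) (6,2) (6,3) (6,4) (6,5) (6,6)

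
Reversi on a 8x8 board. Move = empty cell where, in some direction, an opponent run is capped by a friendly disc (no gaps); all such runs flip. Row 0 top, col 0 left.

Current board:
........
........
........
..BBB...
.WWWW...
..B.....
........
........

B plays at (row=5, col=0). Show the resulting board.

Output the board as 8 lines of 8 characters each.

Place B at (5,0); scan 8 dirs for brackets.
Dir NW: edge -> no flip
Dir N: first cell '.' (not opp) -> no flip
Dir NE: opp run (4,1) capped by B -> flip
Dir W: edge -> no flip
Dir E: first cell '.' (not opp) -> no flip
Dir SW: edge -> no flip
Dir S: first cell '.' (not opp) -> no flip
Dir SE: first cell '.' (not opp) -> no flip
All flips: (4,1)

Answer: ........
........
........
..BBB...
.BWWW...
B.B.....
........
........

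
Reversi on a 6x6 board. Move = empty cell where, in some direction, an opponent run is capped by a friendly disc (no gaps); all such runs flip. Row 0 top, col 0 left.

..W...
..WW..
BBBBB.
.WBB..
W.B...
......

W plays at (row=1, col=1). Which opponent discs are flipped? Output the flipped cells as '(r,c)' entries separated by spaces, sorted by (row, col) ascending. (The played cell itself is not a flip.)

Answer: (2,1)

Derivation:
Dir NW: first cell '.' (not opp) -> no flip
Dir N: first cell '.' (not opp) -> no flip
Dir NE: first cell 'W' (not opp) -> no flip
Dir W: first cell '.' (not opp) -> no flip
Dir E: first cell 'W' (not opp) -> no flip
Dir SW: opp run (2,0), next=edge -> no flip
Dir S: opp run (2,1) capped by W -> flip
Dir SE: opp run (2,2) (3,3), next='.' -> no flip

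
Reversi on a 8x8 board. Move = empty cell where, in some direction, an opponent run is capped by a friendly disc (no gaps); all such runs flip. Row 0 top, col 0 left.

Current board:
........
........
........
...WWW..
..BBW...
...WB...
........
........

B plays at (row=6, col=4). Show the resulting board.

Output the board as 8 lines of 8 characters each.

Place B at (6,4); scan 8 dirs for brackets.
Dir NW: opp run (5,3) capped by B -> flip
Dir N: first cell 'B' (not opp) -> no flip
Dir NE: first cell '.' (not opp) -> no flip
Dir W: first cell '.' (not opp) -> no flip
Dir E: first cell '.' (not opp) -> no flip
Dir SW: first cell '.' (not opp) -> no flip
Dir S: first cell '.' (not opp) -> no flip
Dir SE: first cell '.' (not opp) -> no flip
All flips: (5,3)

Answer: ........
........
........
...WWW..
..BBW...
...BB...
....B...
........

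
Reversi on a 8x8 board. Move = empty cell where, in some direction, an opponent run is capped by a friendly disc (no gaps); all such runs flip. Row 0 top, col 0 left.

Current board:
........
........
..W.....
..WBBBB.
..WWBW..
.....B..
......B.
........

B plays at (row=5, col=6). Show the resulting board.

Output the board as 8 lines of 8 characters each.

Place B at (5,6); scan 8 dirs for brackets.
Dir NW: opp run (4,5) capped by B -> flip
Dir N: first cell '.' (not opp) -> no flip
Dir NE: first cell '.' (not opp) -> no flip
Dir W: first cell 'B' (not opp) -> no flip
Dir E: first cell '.' (not opp) -> no flip
Dir SW: first cell '.' (not opp) -> no flip
Dir S: first cell 'B' (not opp) -> no flip
Dir SE: first cell '.' (not opp) -> no flip
All flips: (4,5)

Answer: ........
........
..W.....
..WBBBB.
..WWBB..
.....BB.
......B.
........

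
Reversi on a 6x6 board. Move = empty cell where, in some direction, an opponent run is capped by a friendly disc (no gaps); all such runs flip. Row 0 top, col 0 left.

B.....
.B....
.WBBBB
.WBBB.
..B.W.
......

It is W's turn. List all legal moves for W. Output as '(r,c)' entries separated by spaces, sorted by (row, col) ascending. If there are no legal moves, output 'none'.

Answer: (0,1) (1,3) (1,4) (3,5) (4,3) (5,3)

Derivation:
(0,1): flips 1 -> legal
(0,2): no bracket -> illegal
(1,0): no bracket -> illegal
(1,2): no bracket -> illegal
(1,3): flips 1 -> legal
(1,4): flips 2 -> legal
(1,5): no bracket -> illegal
(2,0): no bracket -> illegal
(3,5): flips 3 -> legal
(4,1): no bracket -> illegal
(4,3): flips 1 -> legal
(4,5): no bracket -> illegal
(5,1): no bracket -> illegal
(5,2): no bracket -> illegal
(5,3): flips 1 -> legal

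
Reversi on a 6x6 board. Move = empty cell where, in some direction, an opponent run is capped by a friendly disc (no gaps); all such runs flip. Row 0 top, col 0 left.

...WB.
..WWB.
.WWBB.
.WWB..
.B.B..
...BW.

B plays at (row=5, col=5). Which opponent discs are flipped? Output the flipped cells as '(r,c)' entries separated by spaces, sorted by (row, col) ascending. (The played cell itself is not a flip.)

Answer: (5,4)

Derivation:
Dir NW: first cell '.' (not opp) -> no flip
Dir N: first cell '.' (not opp) -> no flip
Dir NE: edge -> no flip
Dir W: opp run (5,4) capped by B -> flip
Dir E: edge -> no flip
Dir SW: edge -> no flip
Dir S: edge -> no flip
Dir SE: edge -> no flip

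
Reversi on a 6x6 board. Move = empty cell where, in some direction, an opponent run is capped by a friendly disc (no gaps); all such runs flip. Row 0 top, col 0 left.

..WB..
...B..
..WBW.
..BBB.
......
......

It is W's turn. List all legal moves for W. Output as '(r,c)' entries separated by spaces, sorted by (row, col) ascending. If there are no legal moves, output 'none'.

Answer: (0,4) (4,2) (4,4)

Derivation:
(0,4): flips 2 -> legal
(1,2): no bracket -> illegal
(1,4): no bracket -> illegal
(2,1): no bracket -> illegal
(2,5): no bracket -> illegal
(3,1): no bracket -> illegal
(3,5): no bracket -> illegal
(4,1): no bracket -> illegal
(4,2): flips 2 -> legal
(4,3): no bracket -> illegal
(4,4): flips 2 -> legal
(4,5): no bracket -> illegal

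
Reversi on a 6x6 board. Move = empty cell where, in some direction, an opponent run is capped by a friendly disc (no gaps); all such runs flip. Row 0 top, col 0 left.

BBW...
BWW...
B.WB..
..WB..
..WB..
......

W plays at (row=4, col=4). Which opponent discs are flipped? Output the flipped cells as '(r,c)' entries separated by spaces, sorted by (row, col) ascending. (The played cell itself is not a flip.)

Answer: (3,3) (4,3)

Derivation:
Dir NW: opp run (3,3) capped by W -> flip
Dir N: first cell '.' (not opp) -> no flip
Dir NE: first cell '.' (not opp) -> no flip
Dir W: opp run (4,3) capped by W -> flip
Dir E: first cell '.' (not opp) -> no flip
Dir SW: first cell '.' (not opp) -> no flip
Dir S: first cell '.' (not opp) -> no flip
Dir SE: first cell '.' (not opp) -> no flip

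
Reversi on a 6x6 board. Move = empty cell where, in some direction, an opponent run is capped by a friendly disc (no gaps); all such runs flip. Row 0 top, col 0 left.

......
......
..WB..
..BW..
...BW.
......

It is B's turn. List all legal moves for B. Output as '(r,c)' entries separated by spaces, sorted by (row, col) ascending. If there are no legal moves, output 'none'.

Answer: (1,2) (2,1) (3,4) (4,5)

Derivation:
(1,1): no bracket -> illegal
(1,2): flips 1 -> legal
(1,3): no bracket -> illegal
(2,1): flips 1 -> legal
(2,4): no bracket -> illegal
(3,1): no bracket -> illegal
(3,4): flips 1 -> legal
(3,5): no bracket -> illegal
(4,2): no bracket -> illegal
(4,5): flips 1 -> legal
(5,3): no bracket -> illegal
(5,4): no bracket -> illegal
(5,5): no bracket -> illegal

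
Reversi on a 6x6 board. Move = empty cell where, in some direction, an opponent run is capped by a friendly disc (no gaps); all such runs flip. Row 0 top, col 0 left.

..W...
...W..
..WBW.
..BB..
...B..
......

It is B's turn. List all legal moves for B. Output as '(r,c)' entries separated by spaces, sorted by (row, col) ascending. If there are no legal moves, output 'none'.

(0,1): no bracket -> illegal
(0,3): flips 1 -> legal
(0,4): no bracket -> illegal
(1,1): flips 1 -> legal
(1,2): flips 1 -> legal
(1,4): no bracket -> illegal
(1,5): flips 1 -> legal
(2,1): flips 1 -> legal
(2,5): flips 1 -> legal
(3,1): no bracket -> illegal
(3,4): no bracket -> illegal
(3,5): no bracket -> illegal

Answer: (0,3) (1,1) (1,2) (1,5) (2,1) (2,5)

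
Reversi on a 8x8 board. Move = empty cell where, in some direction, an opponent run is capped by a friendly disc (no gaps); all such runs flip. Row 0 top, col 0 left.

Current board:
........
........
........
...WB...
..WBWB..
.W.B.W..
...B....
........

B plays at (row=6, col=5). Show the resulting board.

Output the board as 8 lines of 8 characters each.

Answer: ........
........
........
...WB...
..WBWB..
.W.B.B..
...B.B..
........

Derivation:
Place B at (6,5); scan 8 dirs for brackets.
Dir NW: first cell '.' (not opp) -> no flip
Dir N: opp run (5,5) capped by B -> flip
Dir NE: first cell '.' (not opp) -> no flip
Dir W: first cell '.' (not opp) -> no flip
Dir E: first cell '.' (not opp) -> no flip
Dir SW: first cell '.' (not opp) -> no flip
Dir S: first cell '.' (not opp) -> no flip
Dir SE: first cell '.' (not opp) -> no flip
All flips: (5,5)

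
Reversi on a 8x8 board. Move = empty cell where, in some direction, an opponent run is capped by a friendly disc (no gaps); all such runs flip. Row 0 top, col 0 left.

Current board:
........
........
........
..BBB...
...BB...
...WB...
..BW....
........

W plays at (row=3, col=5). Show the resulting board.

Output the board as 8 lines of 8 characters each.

Answer: ........
........
........
..BBBW..
...BW...
...WB...
..BW....
........

Derivation:
Place W at (3,5); scan 8 dirs for brackets.
Dir NW: first cell '.' (not opp) -> no flip
Dir N: first cell '.' (not opp) -> no flip
Dir NE: first cell '.' (not opp) -> no flip
Dir W: opp run (3,4) (3,3) (3,2), next='.' -> no flip
Dir E: first cell '.' (not opp) -> no flip
Dir SW: opp run (4,4) capped by W -> flip
Dir S: first cell '.' (not opp) -> no flip
Dir SE: first cell '.' (not opp) -> no flip
All flips: (4,4)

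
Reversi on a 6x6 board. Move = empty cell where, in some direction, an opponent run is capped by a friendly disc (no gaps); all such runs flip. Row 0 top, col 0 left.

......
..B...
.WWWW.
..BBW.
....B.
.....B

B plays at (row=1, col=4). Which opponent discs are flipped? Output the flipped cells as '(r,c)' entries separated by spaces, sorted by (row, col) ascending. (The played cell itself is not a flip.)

Answer: (2,3) (2,4) (3,4)

Derivation:
Dir NW: first cell '.' (not opp) -> no flip
Dir N: first cell '.' (not opp) -> no flip
Dir NE: first cell '.' (not opp) -> no flip
Dir W: first cell '.' (not opp) -> no flip
Dir E: first cell '.' (not opp) -> no flip
Dir SW: opp run (2,3) capped by B -> flip
Dir S: opp run (2,4) (3,4) capped by B -> flip
Dir SE: first cell '.' (not opp) -> no flip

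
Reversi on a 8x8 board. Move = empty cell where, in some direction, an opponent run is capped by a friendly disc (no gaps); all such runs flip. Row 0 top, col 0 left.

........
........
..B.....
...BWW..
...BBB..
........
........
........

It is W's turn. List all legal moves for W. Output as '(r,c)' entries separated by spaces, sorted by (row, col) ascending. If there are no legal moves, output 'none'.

(1,1): no bracket -> illegal
(1,2): no bracket -> illegal
(1,3): no bracket -> illegal
(2,1): no bracket -> illegal
(2,3): no bracket -> illegal
(2,4): no bracket -> illegal
(3,1): no bracket -> illegal
(3,2): flips 1 -> legal
(3,6): no bracket -> illegal
(4,2): no bracket -> illegal
(4,6): no bracket -> illegal
(5,2): flips 1 -> legal
(5,3): flips 1 -> legal
(5,4): flips 1 -> legal
(5,5): flips 1 -> legal
(5,6): flips 1 -> legal

Answer: (3,2) (5,2) (5,3) (5,4) (5,5) (5,6)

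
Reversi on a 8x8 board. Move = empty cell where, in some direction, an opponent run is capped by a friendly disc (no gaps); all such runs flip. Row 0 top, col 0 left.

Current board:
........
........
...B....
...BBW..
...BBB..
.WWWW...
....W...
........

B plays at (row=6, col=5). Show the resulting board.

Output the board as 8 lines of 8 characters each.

Answer: ........
........
...B....
...BBW..
...BBB..
.WWWB...
....WB..
........

Derivation:
Place B at (6,5); scan 8 dirs for brackets.
Dir NW: opp run (5,4) capped by B -> flip
Dir N: first cell '.' (not opp) -> no flip
Dir NE: first cell '.' (not opp) -> no flip
Dir W: opp run (6,4), next='.' -> no flip
Dir E: first cell '.' (not opp) -> no flip
Dir SW: first cell '.' (not opp) -> no flip
Dir S: first cell '.' (not opp) -> no flip
Dir SE: first cell '.' (not opp) -> no flip
All flips: (5,4)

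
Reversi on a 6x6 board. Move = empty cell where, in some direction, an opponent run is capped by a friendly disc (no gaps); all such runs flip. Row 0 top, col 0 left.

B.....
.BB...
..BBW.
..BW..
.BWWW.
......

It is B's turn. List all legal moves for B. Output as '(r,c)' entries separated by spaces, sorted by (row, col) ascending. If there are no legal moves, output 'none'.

Answer: (2,5) (3,4) (4,5) (5,2) (5,3) (5,4) (5,5)

Derivation:
(1,3): no bracket -> illegal
(1,4): no bracket -> illegal
(1,5): no bracket -> illegal
(2,5): flips 1 -> legal
(3,1): no bracket -> illegal
(3,4): flips 1 -> legal
(3,5): no bracket -> illegal
(4,5): flips 3 -> legal
(5,1): no bracket -> illegal
(5,2): flips 1 -> legal
(5,3): flips 2 -> legal
(5,4): flips 1 -> legal
(5,5): flips 2 -> legal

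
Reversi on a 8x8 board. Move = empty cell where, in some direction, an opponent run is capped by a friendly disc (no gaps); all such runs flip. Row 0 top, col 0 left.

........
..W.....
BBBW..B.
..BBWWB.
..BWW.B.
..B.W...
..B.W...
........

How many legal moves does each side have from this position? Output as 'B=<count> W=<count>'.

-- B to move --
(0,1): no bracket -> illegal
(0,2): flips 1 -> legal
(0,3): flips 1 -> legal
(1,1): no bracket -> illegal
(1,3): flips 1 -> legal
(1,4): flips 1 -> legal
(2,4): flips 2 -> legal
(2,5): flips 2 -> legal
(4,5): flips 2 -> legal
(5,3): flips 3 -> legal
(5,5): flips 1 -> legal
(6,3): no bracket -> illegal
(6,5): flips 2 -> legal
(7,3): no bracket -> illegal
(7,4): no bracket -> illegal
(7,5): no bracket -> illegal
B mobility = 10
-- W to move --
(1,0): flips 2 -> legal
(1,1): flips 2 -> legal
(1,3): no bracket -> illegal
(1,5): no bracket -> illegal
(1,6): no bracket -> illegal
(1,7): flips 1 -> legal
(2,4): no bracket -> illegal
(2,5): no bracket -> illegal
(2,7): no bracket -> illegal
(3,0): flips 1 -> legal
(3,1): flips 2 -> legal
(3,7): flips 1 -> legal
(4,1): flips 2 -> legal
(4,5): no bracket -> illegal
(4,7): no bracket -> illegal
(5,1): no bracket -> illegal
(5,3): no bracket -> illegal
(5,5): no bracket -> illegal
(5,6): no bracket -> illegal
(5,7): flips 1 -> legal
(6,1): flips 1 -> legal
(6,3): no bracket -> illegal
(7,1): no bracket -> illegal
(7,2): flips 5 -> legal
(7,3): no bracket -> illegal
W mobility = 10

Answer: B=10 W=10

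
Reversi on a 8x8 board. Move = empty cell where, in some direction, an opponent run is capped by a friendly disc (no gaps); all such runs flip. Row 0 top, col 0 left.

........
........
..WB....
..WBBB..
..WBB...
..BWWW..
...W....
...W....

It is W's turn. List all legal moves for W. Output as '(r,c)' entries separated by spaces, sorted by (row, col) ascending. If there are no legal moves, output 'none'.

(1,2): no bracket -> illegal
(1,3): flips 3 -> legal
(1,4): flips 1 -> legal
(2,4): flips 4 -> legal
(2,5): no bracket -> illegal
(2,6): flips 2 -> legal
(3,6): flips 3 -> legal
(4,1): flips 1 -> legal
(4,5): flips 2 -> legal
(4,6): no bracket -> illegal
(5,1): flips 1 -> legal
(6,1): no bracket -> illegal
(6,2): flips 1 -> legal

Answer: (1,3) (1,4) (2,4) (2,6) (3,6) (4,1) (4,5) (5,1) (6,2)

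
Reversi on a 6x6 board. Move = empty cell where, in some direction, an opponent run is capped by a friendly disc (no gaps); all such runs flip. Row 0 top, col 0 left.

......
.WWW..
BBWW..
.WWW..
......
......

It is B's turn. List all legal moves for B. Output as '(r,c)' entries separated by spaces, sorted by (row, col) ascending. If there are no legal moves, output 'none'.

Answer: (0,1) (0,2) (0,3) (2,4) (4,1) (4,2) (4,3)

Derivation:
(0,0): no bracket -> illegal
(0,1): flips 1 -> legal
(0,2): flips 1 -> legal
(0,3): flips 1 -> legal
(0,4): no bracket -> illegal
(1,0): no bracket -> illegal
(1,4): no bracket -> illegal
(2,4): flips 2 -> legal
(3,0): no bracket -> illegal
(3,4): no bracket -> illegal
(4,0): no bracket -> illegal
(4,1): flips 1 -> legal
(4,2): flips 1 -> legal
(4,3): flips 1 -> legal
(4,4): no bracket -> illegal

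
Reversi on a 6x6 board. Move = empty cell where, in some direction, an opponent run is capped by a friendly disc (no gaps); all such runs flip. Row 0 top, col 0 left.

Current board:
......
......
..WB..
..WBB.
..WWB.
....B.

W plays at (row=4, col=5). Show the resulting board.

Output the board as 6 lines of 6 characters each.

Answer: ......
......
..WB..
..WBB.
..WWWW
....B.

Derivation:
Place W at (4,5); scan 8 dirs for brackets.
Dir NW: opp run (3,4) (2,3), next='.' -> no flip
Dir N: first cell '.' (not opp) -> no flip
Dir NE: edge -> no flip
Dir W: opp run (4,4) capped by W -> flip
Dir E: edge -> no flip
Dir SW: opp run (5,4), next=edge -> no flip
Dir S: first cell '.' (not opp) -> no flip
Dir SE: edge -> no flip
All flips: (4,4)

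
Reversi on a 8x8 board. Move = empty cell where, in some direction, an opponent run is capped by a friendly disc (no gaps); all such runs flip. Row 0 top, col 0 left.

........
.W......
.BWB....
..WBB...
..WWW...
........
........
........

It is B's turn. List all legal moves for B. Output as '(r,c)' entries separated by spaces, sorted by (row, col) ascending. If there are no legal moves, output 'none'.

(0,0): flips 2 -> legal
(0,1): flips 1 -> legal
(0,2): no bracket -> illegal
(1,0): no bracket -> illegal
(1,2): no bracket -> illegal
(1,3): no bracket -> illegal
(2,0): no bracket -> illegal
(3,1): flips 1 -> legal
(3,5): no bracket -> illegal
(4,1): flips 1 -> legal
(4,5): no bracket -> illegal
(5,1): flips 1 -> legal
(5,2): flips 1 -> legal
(5,3): flips 1 -> legal
(5,4): flips 3 -> legal
(5,5): flips 1 -> legal

Answer: (0,0) (0,1) (3,1) (4,1) (5,1) (5,2) (5,3) (5,4) (5,5)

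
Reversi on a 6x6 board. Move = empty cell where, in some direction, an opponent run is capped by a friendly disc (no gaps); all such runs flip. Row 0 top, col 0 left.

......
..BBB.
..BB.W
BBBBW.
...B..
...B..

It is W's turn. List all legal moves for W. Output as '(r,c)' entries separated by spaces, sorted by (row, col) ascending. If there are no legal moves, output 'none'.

Answer: (0,1) (0,3) (5,2)

Derivation:
(0,1): flips 2 -> legal
(0,2): no bracket -> illegal
(0,3): flips 1 -> legal
(0,4): no bracket -> illegal
(0,5): no bracket -> illegal
(1,1): no bracket -> illegal
(1,5): no bracket -> illegal
(2,0): no bracket -> illegal
(2,1): no bracket -> illegal
(2,4): no bracket -> illegal
(4,0): no bracket -> illegal
(4,1): no bracket -> illegal
(4,2): no bracket -> illegal
(4,4): no bracket -> illegal
(5,2): flips 1 -> legal
(5,4): no bracket -> illegal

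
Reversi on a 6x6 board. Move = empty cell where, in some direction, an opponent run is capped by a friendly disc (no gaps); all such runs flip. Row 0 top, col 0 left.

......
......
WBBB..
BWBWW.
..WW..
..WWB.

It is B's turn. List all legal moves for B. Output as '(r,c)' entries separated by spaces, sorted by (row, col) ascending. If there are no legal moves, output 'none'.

Answer: (1,0) (3,5) (4,0) (4,1) (4,4) (4,5) (5,1)

Derivation:
(1,0): flips 1 -> legal
(1,1): no bracket -> illegal
(2,4): no bracket -> illegal
(2,5): no bracket -> illegal
(3,5): flips 2 -> legal
(4,0): flips 1 -> legal
(4,1): flips 1 -> legal
(4,4): flips 1 -> legal
(4,5): flips 1 -> legal
(5,1): flips 2 -> legal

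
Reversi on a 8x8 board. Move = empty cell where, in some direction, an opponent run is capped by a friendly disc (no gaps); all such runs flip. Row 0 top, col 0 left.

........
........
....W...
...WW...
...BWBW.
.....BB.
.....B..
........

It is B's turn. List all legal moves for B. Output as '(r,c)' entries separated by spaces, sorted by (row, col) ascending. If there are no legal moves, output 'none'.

(1,3): no bracket -> illegal
(1,4): no bracket -> illegal
(1,5): no bracket -> illegal
(2,2): flips 2 -> legal
(2,3): flips 2 -> legal
(2,5): flips 1 -> legal
(3,2): no bracket -> illegal
(3,5): no bracket -> illegal
(3,6): flips 1 -> legal
(3,7): flips 1 -> legal
(4,2): no bracket -> illegal
(4,7): flips 1 -> legal
(5,3): no bracket -> illegal
(5,4): no bracket -> illegal
(5,7): no bracket -> illegal

Answer: (2,2) (2,3) (2,5) (3,6) (3,7) (4,7)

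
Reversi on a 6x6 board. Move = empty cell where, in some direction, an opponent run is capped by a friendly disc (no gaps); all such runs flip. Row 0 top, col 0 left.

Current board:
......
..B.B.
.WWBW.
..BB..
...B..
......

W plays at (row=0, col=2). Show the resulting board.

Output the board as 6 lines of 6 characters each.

Answer: ..W...
..W.B.
.WWBW.
..BB..
...B..
......

Derivation:
Place W at (0,2); scan 8 dirs for brackets.
Dir NW: edge -> no flip
Dir N: edge -> no flip
Dir NE: edge -> no flip
Dir W: first cell '.' (not opp) -> no flip
Dir E: first cell '.' (not opp) -> no flip
Dir SW: first cell '.' (not opp) -> no flip
Dir S: opp run (1,2) capped by W -> flip
Dir SE: first cell '.' (not opp) -> no flip
All flips: (1,2)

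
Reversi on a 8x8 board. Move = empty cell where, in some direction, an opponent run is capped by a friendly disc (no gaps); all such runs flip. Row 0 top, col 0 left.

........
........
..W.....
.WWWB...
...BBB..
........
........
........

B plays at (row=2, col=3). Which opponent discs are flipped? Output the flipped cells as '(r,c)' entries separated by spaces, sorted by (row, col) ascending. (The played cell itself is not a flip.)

Answer: (3,3)

Derivation:
Dir NW: first cell '.' (not opp) -> no flip
Dir N: first cell '.' (not opp) -> no flip
Dir NE: first cell '.' (not opp) -> no flip
Dir W: opp run (2,2), next='.' -> no flip
Dir E: first cell '.' (not opp) -> no flip
Dir SW: opp run (3,2), next='.' -> no flip
Dir S: opp run (3,3) capped by B -> flip
Dir SE: first cell 'B' (not opp) -> no flip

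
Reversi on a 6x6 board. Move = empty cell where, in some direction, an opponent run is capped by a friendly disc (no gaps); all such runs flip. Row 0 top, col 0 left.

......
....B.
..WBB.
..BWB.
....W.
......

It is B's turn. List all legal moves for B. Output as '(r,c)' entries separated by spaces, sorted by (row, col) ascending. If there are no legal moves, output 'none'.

Answer: (1,2) (2,1) (4,2) (4,3) (5,4)

Derivation:
(1,1): no bracket -> illegal
(1,2): flips 1 -> legal
(1,3): no bracket -> illegal
(2,1): flips 1 -> legal
(3,1): no bracket -> illegal
(3,5): no bracket -> illegal
(4,2): flips 1 -> legal
(4,3): flips 1 -> legal
(4,5): no bracket -> illegal
(5,3): no bracket -> illegal
(5,4): flips 1 -> legal
(5,5): no bracket -> illegal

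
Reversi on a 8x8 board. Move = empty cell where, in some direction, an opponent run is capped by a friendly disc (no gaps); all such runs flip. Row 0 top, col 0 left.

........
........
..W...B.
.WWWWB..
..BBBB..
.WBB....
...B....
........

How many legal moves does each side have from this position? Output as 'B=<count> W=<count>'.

Answer: B=10 W=8

Derivation:
-- B to move --
(1,1): flips 2 -> legal
(1,2): flips 2 -> legal
(1,3): no bracket -> illegal
(2,0): flips 1 -> legal
(2,1): flips 1 -> legal
(2,3): flips 2 -> legal
(2,4): flips 2 -> legal
(2,5): flips 1 -> legal
(3,0): flips 4 -> legal
(4,0): no bracket -> illegal
(4,1): no bracket -> illegal
(5,0): flips 1 -> legal
(6,0): flips 1 -> legal
(6,1): no bracket -> illegal
(6,2): no bracket -> illegal
B mobility = 10
-- W to move --
(1,5): no bracket -> illegal
(1,6): no bracket -> illegal
(1,7): no bracket -> illegal
(2,4): no bracket -> illegal
(2,5): no bracket -> illegal
(2,7): no bracket -> illegal
(3,6): flips 1 -> legal
(3,7): no bracket -> illegal
(4,1): no bracket -> illegal
(4,6): no bracket -> illegal
(5,4): flips 4 -> legal
(5,5): flips 1 -> legal
(5,6): flips 1 -> legal
(6,1): flips 2 -> legal
(6,2): flips 2 -> legal
(6,4): flips 2 -> legal
(7,2): no bracket -> illegal
(7,3): flips 3 -> legal
(7,4): no bracket -> illegal
W mobility = 8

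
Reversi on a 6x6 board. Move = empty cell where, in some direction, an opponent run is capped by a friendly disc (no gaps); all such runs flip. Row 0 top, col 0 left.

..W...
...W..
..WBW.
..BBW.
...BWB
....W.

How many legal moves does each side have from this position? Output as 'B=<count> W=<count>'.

Answer: B=8 W=6

Derivation:
-- B to move --
(0,1): no bracket -> illegal
(0,3): flips 1 -> legal
(0,4): no bracket -> illegal
(1,1): flips 1 -> legal
(1,2): flips 1 -> legal
(1,4): no bracket -> illegal
(1,5): flips 1 -> legal
(2,1): flips 1 -> legal
(2,5): flips 2 -> legal
(3,1): no bracket -> illegal
(3,5): flips 1 -> legal
(5,3): no bracket -> illegal
(5,5): flips 1 -> legal
B mobility = 8
-- W to move --
(1,2): flips 1 -> legal
(1,4): no bracket -> illegal
(2,1): flips 2 -> legal
(3,1): flips 2 -> legal
(3,5): no bracket -> illegal
(4,1): no bracket -> illegal
(4,2): flips 3 -> legal
(5,2): flips 1 -> legal
(5,3): flips 3 -> legal
(5,5): no bracket -> illegal
W mobility = 6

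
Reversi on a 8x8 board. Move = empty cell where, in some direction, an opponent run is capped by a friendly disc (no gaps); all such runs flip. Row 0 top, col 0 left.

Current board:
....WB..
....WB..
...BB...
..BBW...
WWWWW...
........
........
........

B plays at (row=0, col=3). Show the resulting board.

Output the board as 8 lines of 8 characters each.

Answer: ...BBB..
....WB..
...BB...
..BBW...
WWWWW...
........
........
........

Derivation:
Place B at (0,3); scan 8 dirs for brackets.
Dir NW: edge -> no flip
Dir N: edge -> no flip
Dir NE: edge -> no flip
Dir W: first cell '.' (not opp) -> no flip
Dir E: opp run (0,4) capped by B -> flip
Dir SW: first cell '.' (not opp) -> no flip
Dir S: first cell '.' (not opp) -> no flip
Dir SE: opp run (1,4), next='.' -> no flip
All flips: (0,4)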